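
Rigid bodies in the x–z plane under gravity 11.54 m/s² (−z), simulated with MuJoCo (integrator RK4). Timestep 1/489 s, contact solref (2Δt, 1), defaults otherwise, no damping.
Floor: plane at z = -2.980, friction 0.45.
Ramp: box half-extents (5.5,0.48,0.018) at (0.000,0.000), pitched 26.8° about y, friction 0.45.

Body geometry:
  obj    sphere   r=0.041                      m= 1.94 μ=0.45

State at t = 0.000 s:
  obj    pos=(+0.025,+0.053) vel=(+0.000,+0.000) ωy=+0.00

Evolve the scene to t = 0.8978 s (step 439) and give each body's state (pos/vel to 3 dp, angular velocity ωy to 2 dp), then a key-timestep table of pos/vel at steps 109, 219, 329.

State at t = 0.8978 s:
  obj    pos=(+1.362,-0.622) vel=(+2.978,-1.504) ωy=+81.37

Key-timestep trajectory:
   step    t(s)  obj.x    obj.z    obj.vx   obj.vz 
    109  0.2229   +0.108  +0.012  +0.739  -0.374
    219  0.4479   +0.358  -0.115  +1.486  -0.750
    329  0.6728   +0.776  -0.326  +2.232  -1.127


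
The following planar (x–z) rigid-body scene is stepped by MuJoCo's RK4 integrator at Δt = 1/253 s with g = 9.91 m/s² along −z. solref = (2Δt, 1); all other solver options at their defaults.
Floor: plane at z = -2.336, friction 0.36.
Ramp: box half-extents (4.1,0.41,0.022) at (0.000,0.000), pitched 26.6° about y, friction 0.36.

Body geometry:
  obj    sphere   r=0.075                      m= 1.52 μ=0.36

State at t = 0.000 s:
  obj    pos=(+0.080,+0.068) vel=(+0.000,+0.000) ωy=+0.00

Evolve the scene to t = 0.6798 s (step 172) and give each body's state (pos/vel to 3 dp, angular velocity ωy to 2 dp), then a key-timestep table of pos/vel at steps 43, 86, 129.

State at t = 0.6798 s:
  obj    pos=(+0.735,-0.260) vel=(+1.927,-0.965) ωy=+28.72

Key-timestep trajectory:
   step    t(s)  obj.x    obj.z    obj.vx   obj.vz 
     43  0.1700   +0.121  +0.048  +0.482  -0.241
     86  0.3399   +0.244  -0.014  +0.963  -0.482
    129  0.5099   +0.449  -0.116  +1.445  -0.724


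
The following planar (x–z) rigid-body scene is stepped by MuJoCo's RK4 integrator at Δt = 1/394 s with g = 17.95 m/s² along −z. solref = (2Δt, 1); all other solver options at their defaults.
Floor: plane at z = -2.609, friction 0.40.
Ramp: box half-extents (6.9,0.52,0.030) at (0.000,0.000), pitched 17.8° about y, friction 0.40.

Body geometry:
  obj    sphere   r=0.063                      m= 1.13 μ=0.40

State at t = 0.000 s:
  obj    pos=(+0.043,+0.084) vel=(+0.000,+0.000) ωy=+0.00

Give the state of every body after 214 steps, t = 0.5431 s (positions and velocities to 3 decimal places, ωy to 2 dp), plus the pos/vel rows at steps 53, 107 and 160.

State at t = 0.5431 s:
  obj    pos=(+0.593,-0.093) vel=(+2.027,-0.651) ωy=+33.79

Key-timestep trajectory:
   step    t(s)  obj.x    obj.z    obj.vx   obj.vz 
     53  0.1345   +0.077  +0.073  +0.502  -0.161
    107  0.2716   +0.181  +0.040  +1.014  -0.325
    160  0.4061   +0.351  -0.015  +1.516  -0.487


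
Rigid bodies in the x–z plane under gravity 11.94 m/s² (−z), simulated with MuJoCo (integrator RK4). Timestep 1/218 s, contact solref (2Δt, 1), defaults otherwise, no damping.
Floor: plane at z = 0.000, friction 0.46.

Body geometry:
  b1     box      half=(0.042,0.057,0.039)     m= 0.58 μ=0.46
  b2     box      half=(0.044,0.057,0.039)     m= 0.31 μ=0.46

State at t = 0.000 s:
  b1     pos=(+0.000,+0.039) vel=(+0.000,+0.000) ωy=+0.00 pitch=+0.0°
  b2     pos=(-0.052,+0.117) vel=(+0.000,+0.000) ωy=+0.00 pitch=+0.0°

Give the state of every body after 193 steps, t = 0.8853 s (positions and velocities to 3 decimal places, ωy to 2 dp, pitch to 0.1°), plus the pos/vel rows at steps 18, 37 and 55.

State at t = 0.8853 s:
  b1     pos=(+0.000,+0.039) vel=(+0.000,+0.000) ωy=+0.00 pitch=+0.0°
  b2     pos=(-0.100,+0.044) vel=(+0.000,+0.000) ωy=+0.00 pitch=-90.0°

Key-timestep trajectory:
   step    t(s)  b1.x    b1.z    b1.vx   b1.vz   b2.x    b2.z    b2.vx   b2.vz 
     18  0.0826   +0.000  +0.039  +0.000  +0.000   -0.058  +0.115  -0.159  -0.063
     37  0.1697   +0.000  +0.039  +0.000  +0.000   -0.080  +0.094  -0.299  -0.550
     55  0.2523   +0.000  +0.039  +0.000  +0.000   -0.100  +0.043  +0.003  +0.143


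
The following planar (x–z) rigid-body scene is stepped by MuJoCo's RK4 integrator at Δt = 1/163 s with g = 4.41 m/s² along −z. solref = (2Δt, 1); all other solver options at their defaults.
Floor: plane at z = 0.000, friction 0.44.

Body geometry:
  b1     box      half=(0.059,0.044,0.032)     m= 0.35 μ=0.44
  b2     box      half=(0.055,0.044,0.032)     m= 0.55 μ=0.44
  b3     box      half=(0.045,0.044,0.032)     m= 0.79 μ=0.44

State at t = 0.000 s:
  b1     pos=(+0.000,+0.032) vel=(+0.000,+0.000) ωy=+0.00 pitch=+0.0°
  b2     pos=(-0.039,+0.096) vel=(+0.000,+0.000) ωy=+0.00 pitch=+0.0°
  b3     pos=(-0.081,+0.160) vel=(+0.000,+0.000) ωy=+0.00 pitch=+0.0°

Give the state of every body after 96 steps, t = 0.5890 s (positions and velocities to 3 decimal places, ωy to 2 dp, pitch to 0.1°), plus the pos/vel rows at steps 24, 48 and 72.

State at t = 0.5890 s:
  b1     pos=(+0.000,+0.032) vel=(+0.000,+0.001) ωy=+0.00 pitch=+0.0°
  b2     pos=(-0.088,+0.080) vel=(-0.230,-0.404) ωy=-4.70 pitch=-69.9°
  b3     pos=(-0.171,+0.055) vel=(-0.297,-0.856) ωy=-4.93 pitch=-71.0°

Key-timestep trajectory:
   step    t(s)  b1.x    b1.z    b1.vx   b1.vz   b2.x    b2.z    b2.vx   b2.vz   b3.x    b3.z    b3.vx   b3.vz 
     24  0.1472   +0.000  +0.032  +0.000  +0.000   -0.040  +0.097  -0.017  +0.010   -0.085  +0.159  -0.049  -0.013
     48  0.2945   +0.000  +0.032  +0.001  +0.000   -0.045  +0.099  -0.052  +0.022   -0.097  +0.155  -0.137  -0.057
     72  0.4417   +0.000  +0.032  +0.001  +0.000   -0.058  +0.102  -0.145  +0.003   -0.128  +0.134  -0.274  -0.265


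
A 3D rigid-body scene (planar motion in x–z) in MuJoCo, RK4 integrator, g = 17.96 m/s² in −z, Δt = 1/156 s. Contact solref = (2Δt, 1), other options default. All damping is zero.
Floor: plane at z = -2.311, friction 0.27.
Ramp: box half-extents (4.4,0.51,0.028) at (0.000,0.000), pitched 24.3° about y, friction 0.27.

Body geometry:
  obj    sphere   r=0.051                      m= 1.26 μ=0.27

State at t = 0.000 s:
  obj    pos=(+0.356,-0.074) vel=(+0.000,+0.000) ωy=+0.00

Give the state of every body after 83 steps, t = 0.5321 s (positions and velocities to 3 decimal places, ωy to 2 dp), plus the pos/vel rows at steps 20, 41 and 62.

State at t = 0.5321 s:
  obj    pos=(+1.037,-0.382) vel=(+2.560,-1.156) ωy=+55.05

Key-timestep trajectory:
   step    t(s)  obj.x    obj.z    obj.vx   obj.vz 
     20  0.1282   +0.396  -0.092  +0.617  -0.279
     41  0.2628   +0.522  -0.149  +1.265  -0.571
     62  0.3974   +0.736  -0.246  +1.912  -0.863


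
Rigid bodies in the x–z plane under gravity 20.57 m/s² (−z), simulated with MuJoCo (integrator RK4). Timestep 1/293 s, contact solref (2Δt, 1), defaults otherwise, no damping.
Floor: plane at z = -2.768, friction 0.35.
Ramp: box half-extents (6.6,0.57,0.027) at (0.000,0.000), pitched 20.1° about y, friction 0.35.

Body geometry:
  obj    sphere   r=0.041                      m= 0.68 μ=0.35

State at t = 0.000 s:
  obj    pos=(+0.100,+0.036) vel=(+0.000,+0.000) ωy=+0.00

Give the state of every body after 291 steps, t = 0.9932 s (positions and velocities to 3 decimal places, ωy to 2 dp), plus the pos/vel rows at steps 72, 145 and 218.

State at t = 0.9932 s:
  obj    pos=(+2.439,-0.820) vel=(+4.709,-1.723) ωy=+122.30

Key-timestep trajectory:
   step    t(s)  obj.x    obj.z    obj.vx   obj.vz 
     72  0.2457   +0.243  -0.017  +1.165  -0.426
    145  0.4949   +0.681  -0.177  +2.347  -0.859
    218  0.7440   +1.413  -0.444  +3.528  -1.291


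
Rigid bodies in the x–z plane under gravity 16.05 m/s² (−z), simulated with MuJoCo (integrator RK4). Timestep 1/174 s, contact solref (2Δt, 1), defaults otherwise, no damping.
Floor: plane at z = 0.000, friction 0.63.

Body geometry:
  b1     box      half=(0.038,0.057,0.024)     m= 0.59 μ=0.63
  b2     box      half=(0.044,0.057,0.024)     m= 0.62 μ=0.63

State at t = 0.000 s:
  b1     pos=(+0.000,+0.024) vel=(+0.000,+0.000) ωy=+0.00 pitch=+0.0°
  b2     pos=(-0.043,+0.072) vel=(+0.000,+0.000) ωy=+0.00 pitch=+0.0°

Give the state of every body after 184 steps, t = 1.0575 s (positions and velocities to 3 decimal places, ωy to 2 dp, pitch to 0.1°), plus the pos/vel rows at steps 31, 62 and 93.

State at t = 1.0575 s:
  b1     pos=(+0.000,+0.024) vel=(+0.000,+0.000) ωy=+0.00 pitch=+0.0°
  b2     pos=(-0.154,+0.024) vel=(+0.000,+0.000) ωy=+0.00 pitch=+180.0°

Key-timestep trajectory:
   step    t(s)  b1.x    b1.z    b1.vx   b1.vz   b2.x    b2.z    b2.vx   b2.vz 
     31  0.1782   +0.000  +0.024  +0.000  +0.000   -0.071  +0.047  -0.438  -0.021
     62  0.3563   +0.000  +0.024  +0.000  +0.000   -0.107  +0.050  -0.055  +0.002
     93  0.5345   +0.000  +0.024  +0.000  +0.000   -0.126  +0.047  -0.263  -0.098


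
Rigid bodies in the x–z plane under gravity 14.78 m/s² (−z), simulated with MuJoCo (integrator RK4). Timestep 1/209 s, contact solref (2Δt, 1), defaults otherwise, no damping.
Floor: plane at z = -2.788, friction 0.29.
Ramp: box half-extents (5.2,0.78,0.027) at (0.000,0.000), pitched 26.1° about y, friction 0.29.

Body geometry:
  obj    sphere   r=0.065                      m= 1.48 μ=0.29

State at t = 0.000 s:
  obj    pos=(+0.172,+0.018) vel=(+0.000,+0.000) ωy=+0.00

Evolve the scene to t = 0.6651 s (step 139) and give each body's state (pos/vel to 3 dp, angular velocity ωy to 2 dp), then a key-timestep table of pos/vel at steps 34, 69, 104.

State at t = 0.6651 s:
  obj    pos=(+1.095,-0.434) vel=(+2.774,-1.359) ωy=+47.51

Key-timestep trajectory:
   step    t(s)  obj.x    obj.z    obj.vx   obj.vz 
     34  0.1627   +0.227  -0.009  +0.679  -0.333
     69  0.3301   +0.399  -0.093  +1.377  -0.675
    104  0.4976   +0.689  -0.235  +2.076  -1.017


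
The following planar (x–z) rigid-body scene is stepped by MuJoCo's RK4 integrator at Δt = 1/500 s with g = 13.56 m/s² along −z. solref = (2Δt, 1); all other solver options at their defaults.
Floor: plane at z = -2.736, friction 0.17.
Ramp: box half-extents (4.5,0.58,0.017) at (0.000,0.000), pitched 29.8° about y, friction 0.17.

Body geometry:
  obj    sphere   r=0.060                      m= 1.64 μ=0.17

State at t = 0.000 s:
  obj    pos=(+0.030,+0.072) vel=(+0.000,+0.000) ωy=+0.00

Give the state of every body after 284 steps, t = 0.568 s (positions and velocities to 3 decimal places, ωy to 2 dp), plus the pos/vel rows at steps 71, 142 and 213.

State at t = 0.568 s:
  obj    pos=(+0.704,-0.314) vel=(+2.373,-1.359) ωy=+45.56

Key-timestep trajectory:
   step    t(s)  obj.x    obj.z    obj.vx   obj.vz 
     71  0.1420   +0.072  +0.047  +0.593  -0.340
    142  0.2840   +0.198  -0.025  +1.186  -0.679
    213  0.4260   +0.409  -0.146  +1.780  -1.019


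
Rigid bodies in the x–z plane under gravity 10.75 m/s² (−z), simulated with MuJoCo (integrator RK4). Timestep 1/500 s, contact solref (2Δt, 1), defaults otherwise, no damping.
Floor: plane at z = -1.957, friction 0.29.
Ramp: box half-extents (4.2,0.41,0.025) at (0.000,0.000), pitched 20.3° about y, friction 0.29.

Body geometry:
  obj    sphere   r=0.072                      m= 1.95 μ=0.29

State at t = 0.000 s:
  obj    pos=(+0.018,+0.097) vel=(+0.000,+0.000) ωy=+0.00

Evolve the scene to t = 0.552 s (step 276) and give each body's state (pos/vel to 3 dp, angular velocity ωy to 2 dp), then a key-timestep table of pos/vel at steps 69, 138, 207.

State at t = 0.552 s:
  obj    pos=(+0.399,-0.044) vel=(+1.379,-0.510) ωy=+20.42

Key-timestep trajectory:
   step    t(s)  obj.x    obj.z    obj.vx   obj.vz 
     69  0.1380   +0.042  +0.088  +0.345  -0.128
    138  0.2760   +0.113  +0.062  +0.690  -0.255
    207  0.4140   +0.232  +0.018  +1.034  -0.383


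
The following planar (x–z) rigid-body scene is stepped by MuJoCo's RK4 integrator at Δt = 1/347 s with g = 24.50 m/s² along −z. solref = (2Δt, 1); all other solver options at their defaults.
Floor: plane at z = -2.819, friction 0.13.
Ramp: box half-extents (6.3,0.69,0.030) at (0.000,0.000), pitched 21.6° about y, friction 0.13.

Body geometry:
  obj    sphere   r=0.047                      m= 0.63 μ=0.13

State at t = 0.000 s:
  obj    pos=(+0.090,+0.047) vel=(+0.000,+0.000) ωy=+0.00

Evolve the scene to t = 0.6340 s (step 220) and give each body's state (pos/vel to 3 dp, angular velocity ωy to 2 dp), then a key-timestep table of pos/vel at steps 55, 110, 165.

State at t = 0.6340 s:
  obj    pos=(+1.294,-0.430) vel=(+3.798,-1.504) ωy=+86.88

Key-timestep trajectory:
   step    t(s)  obj.x    obj.z    obj.vx   obj.vz 
     55  0.1585   +0.165  +0.017  +0.950  -0.376
    110  0.3170   +0.391  -0.072  +1.899  -0.752
    165  0.4755   +0.767  -0.221  +2.849  -1.128


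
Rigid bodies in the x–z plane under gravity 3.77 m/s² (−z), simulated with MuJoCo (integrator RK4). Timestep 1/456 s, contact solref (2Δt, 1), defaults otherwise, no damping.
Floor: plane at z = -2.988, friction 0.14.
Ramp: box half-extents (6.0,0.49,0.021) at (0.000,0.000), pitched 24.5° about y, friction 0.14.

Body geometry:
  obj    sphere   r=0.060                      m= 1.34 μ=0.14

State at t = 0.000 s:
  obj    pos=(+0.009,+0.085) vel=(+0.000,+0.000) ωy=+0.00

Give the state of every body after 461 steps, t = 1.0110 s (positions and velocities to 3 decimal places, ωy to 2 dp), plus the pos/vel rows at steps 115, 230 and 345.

State at t = 1.0110 s:
  obj    pos=(+0.528,-0.152) vel=(+1.027,-0.468) ωy=+18.81

Key-timestep trajectory:
   step    t(s)  obj.x    obj.z    obj.vx   obj.vz 
    115  0.2522   +0.041  +0.070  +0.256  -0.117
    230  0.5044   +0.138  +0.026  +0.513  -0.234
    345  0.7566   +0.300  -0.048  +0.769  -0.350


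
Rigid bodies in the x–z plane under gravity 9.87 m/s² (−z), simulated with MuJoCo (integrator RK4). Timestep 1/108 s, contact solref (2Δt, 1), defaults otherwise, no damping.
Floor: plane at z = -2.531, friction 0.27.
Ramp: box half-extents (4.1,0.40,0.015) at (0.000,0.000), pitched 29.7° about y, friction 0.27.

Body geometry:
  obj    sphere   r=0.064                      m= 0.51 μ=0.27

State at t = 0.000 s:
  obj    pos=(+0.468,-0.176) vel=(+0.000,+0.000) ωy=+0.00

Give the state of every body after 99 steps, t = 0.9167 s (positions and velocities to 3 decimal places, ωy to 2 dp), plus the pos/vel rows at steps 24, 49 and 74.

State at t = 0.9167 s:
  obj    pos=(+1.743,-0.903) vel=(+2.782,-1.587) ωy=+50.01

Key-timestep trajectory:
   step    t(s)  obj.x    obj.z    obj.vx   obj.vz 
     24  0.2222   +0.543  -0.219  +0.675  -0.385
     49  0.4537   +0.780  -0.354  +1.377  -0.785
     74  0.6852   +1.181  -0.582  +2.079  -1.186


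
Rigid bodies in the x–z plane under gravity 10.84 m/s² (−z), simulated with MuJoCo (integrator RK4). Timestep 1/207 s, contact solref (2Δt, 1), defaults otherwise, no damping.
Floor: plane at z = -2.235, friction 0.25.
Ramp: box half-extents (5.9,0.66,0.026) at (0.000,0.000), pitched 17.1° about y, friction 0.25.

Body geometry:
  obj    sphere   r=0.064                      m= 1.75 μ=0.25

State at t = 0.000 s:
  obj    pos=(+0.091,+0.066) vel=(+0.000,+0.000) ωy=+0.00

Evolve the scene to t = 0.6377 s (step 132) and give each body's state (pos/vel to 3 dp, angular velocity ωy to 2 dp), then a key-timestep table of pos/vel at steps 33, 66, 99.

State at t = 0.6377 s:
  obj    pos=(+0.534,-0.070) vel=(+1.388,-0.427) ωy=+22.68

Key-timestep trajectory:
   step    t(s)  obj.x    obj.z    obj.vx   obj.vz 
     33  0.1594   +0.119  +0.058  +0.347  -0.107
     66  0.3188   +0.202  +0.032  +0.694  -0.213
     99  0.4783   +0.340  -0.010  +1.041  -0.320


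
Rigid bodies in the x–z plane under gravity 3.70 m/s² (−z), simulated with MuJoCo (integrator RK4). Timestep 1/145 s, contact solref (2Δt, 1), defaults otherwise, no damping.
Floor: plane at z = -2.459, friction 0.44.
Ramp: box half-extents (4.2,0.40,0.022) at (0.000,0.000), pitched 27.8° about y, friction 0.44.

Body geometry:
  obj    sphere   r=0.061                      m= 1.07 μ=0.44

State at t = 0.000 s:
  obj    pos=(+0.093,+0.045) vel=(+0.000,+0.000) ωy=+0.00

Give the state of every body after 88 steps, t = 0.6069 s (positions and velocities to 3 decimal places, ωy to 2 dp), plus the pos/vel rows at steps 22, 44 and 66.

State at t = 0.6069 s:
  obj    pos=(+0.294,-0.061) vel=(+0.662,-0.349) ωy=+12.26

Key-timestep trajectory:
   step    t(s)  obj.x    obj.z    obj.vx   obj.vz 
     22  0.1517   +0.106  +0.038  +0.166  -0.087
     44  0.3034   +0.143  +0.018  +0.331  -0.174
     66  0.4552   +0.206  -0.015  +0.496  -0.262


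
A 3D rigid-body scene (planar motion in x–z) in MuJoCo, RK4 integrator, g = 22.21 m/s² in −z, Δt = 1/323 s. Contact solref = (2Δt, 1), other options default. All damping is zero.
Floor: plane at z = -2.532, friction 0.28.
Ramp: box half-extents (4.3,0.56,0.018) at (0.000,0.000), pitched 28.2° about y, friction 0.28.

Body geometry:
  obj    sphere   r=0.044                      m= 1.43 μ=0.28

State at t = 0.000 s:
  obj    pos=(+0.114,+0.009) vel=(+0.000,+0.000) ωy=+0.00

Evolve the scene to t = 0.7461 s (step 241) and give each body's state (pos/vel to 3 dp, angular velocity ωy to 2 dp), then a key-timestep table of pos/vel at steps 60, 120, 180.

State at t = 0.7461 s:
  obj    pos=(+1.953,-0.977) vel=(+4.930,-2.643) ωy=+127.11

Key-timestep trajectory:
   step    t(s)  obj.x    obj.z    obj.vx   obj.vz 
     60  0.1858   +0.228  -0.052  +1.228  -0.658
    120  0.3715   +0.570  -0.235  +2.455  -1.316
    180  0.5573   +1.140  -0.541  +3.682  -1.974


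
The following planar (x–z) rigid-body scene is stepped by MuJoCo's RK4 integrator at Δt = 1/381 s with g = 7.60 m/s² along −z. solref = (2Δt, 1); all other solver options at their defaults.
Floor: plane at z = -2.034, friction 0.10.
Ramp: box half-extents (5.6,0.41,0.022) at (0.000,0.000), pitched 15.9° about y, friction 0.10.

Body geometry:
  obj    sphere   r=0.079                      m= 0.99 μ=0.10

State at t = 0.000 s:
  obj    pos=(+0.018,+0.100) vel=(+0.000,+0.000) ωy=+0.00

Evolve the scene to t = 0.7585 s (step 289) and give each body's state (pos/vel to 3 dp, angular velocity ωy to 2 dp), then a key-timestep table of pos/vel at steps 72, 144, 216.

State at t = 0.7585 s:
  obj    pos=(+0.430,-0.017) vel=(+1.085,-0.309) ωy=+14.28

Key-timestep trajectory:
   step    t(s)  obj.x    obj.z    obj.vx   obj.vz 
     72  0.1890   +0.044  +0.093  +0.270  -0.077
    144  0.3780   +0.120  +0.071  +0.541  -0.154
    216  0.5669   +0.248  +0.034  +0.811  -0.231


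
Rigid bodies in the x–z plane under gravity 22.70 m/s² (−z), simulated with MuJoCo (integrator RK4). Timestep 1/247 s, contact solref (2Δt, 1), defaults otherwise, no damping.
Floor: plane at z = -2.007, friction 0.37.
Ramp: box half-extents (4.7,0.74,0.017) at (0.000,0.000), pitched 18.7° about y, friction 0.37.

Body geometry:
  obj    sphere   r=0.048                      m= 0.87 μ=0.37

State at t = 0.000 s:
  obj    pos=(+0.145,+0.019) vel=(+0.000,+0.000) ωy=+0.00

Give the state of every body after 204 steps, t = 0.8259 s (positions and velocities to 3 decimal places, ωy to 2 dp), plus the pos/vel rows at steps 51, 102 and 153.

State at t = 0.8259 s:
  obj    pos=(+1.825,-0.549) vel=(+4.067,-1.377) ωy=+89.44

Key-timestep trajectory:
   step    t(s)  obj.x    obj.z    obj.vx   obj.vz 
     51  0.2065   +0.250  -0.016  +1.017  -0.344
    102  0.4130   +0.565  -0.123  +2.033  -0.688
    153  0.6194   +1.090  -0.300  +3.050  -1.032


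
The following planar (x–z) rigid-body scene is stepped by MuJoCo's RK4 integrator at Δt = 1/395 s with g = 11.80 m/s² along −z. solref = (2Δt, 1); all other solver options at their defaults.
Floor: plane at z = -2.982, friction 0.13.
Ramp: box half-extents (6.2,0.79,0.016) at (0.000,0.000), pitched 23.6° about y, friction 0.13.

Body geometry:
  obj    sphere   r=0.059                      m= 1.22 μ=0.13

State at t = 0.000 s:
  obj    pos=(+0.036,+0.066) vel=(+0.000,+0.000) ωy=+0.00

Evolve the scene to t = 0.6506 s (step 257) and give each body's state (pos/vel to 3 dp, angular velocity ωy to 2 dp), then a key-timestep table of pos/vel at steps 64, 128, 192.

State at t = 0.6506 s:
  obj    pos=(+0.691,-0.220) vel=(+2.012,-0.879) ωy=+37.20

Key-timestep trajectory:
   step    t(s)  obj.x    obj.z    obj.vx   obj.vz 
     64  0.1620   +0.077  +0.048  +0.501  -0.219
    128  0.3241   +0.198  -0.005  +1.002  -0.438
    192  0.4861   +0.401  -0.094  +1.503  -0.657


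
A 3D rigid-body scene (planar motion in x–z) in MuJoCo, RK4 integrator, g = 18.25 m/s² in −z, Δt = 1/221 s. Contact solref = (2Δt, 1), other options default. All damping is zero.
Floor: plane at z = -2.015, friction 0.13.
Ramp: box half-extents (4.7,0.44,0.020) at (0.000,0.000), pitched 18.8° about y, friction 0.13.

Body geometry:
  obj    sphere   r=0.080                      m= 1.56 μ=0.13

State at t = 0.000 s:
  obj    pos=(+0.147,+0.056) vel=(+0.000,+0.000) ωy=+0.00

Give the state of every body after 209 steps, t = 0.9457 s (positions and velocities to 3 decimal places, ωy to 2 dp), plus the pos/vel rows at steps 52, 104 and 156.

State at t = 0.9457 s:
  obj    pos=(+1.926,-0.550) vel=(+3.761,-1.280) ωy=+49.65

Key-timestep trajectory:
   step    t(s)  obj.x    obj.z    obj.vx   obj.vz 
     52  0.2353   +0.257  +0.018  +0.936  -0.319
    104  0.4706   +0.587  -0.094  +1.872  -0.637
    156  0.7059   +1.138  -0.282  +2.807  -0.956


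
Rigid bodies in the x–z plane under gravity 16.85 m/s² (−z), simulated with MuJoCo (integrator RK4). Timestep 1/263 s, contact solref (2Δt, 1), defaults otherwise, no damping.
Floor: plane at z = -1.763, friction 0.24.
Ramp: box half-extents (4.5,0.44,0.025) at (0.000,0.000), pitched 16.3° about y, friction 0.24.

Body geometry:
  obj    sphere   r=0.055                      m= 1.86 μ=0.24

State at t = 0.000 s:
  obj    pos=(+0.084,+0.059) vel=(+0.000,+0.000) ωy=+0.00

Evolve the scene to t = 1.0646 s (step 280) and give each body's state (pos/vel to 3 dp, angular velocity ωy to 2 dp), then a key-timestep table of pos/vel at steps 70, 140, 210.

State at t = 1.0646 s:
  obj    pos=(+1.922,-0.479) vel=(+3.452,-1.009) ωy=+65.38

Key-timestep trajectory:
   step    t(s)  obj.x    obj.z    obj.vx   obj.vz 
     70  0.2662   +0.199  +0.025  +0.863  -0.252
    140  0.5323   +0.543  -0.076  +1.726  -0.505
    210  0.7985   +1.118  -0.243  +2.589  -0.757


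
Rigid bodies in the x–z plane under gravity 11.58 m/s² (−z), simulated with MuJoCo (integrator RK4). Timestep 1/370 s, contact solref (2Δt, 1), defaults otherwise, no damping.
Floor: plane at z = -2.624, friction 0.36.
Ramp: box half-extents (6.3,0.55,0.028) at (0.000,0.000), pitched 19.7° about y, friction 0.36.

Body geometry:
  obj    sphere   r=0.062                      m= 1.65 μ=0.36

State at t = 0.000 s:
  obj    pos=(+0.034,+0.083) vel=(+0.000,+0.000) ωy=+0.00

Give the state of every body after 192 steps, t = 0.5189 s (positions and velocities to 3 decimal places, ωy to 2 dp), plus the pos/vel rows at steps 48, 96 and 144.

State at t = 0.5189 s:
  obj    pos=(+0.388,-0.043) vel=(+1.362,-0.488) ωy=+23.33

Key-timestep trajectory:
   step    t(s)  obj.x    obj.z    obj.vx   obj.vz 
     48  0.1297   +0.056  +0.075  +0.341  -0.122
     96  0.2595   +0.123  +0.052  +0.681  -0.244
    144  0.3892   +0.233  +0.012  +1.022  -0.366


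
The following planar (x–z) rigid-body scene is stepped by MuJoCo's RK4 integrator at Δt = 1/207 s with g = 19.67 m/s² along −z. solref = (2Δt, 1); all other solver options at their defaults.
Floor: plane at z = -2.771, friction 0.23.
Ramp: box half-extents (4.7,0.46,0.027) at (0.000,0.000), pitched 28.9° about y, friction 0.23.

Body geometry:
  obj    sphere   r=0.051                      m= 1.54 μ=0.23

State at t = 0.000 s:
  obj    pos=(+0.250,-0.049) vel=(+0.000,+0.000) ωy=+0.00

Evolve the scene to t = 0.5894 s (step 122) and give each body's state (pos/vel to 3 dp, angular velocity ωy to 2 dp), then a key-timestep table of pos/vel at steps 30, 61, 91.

State at t = 0.5894 s:
  obj    pos=(+1.283,-0.619) vel=(+3.504,-1.934) ωy=+78.44

Key-timestep trajectory:
   step    t(s)  obj.x    obj.z    obj.vx   obj.vz 
     30  0.1449   +0.313  -0.083  +0.862  -0.476
     61  0.2947   +0.508  -0.192  +1.752  -0.967
     91  0.4396   +0.825  -0.366  +2.614  -1.443


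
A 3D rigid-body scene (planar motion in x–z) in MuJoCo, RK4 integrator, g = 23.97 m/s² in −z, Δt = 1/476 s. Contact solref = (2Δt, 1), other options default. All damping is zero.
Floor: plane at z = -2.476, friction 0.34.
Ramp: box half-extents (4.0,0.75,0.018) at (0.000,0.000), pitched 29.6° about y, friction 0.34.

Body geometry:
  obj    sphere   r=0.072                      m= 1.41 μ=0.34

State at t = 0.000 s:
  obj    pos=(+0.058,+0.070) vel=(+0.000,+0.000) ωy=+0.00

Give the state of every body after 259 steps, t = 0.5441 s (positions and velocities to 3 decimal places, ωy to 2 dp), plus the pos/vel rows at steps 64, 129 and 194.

State at t = 0.5441 s:
  obj    pos=(+1.147,-0.548) vel=(+4.001,-2.273) ωy=+63.90

Key-timestep trajectory:
   step    t(s)  obj.x    obj.z    obj.vx   obj.vz 
     64  0.1345   +0.125  +0.033  +0.989  -0.562
    129  0.2710   +0.328  -0.083  +1.993  -1.132
    194  0.4076   +0.669  -0.277  +2.997  -1.703


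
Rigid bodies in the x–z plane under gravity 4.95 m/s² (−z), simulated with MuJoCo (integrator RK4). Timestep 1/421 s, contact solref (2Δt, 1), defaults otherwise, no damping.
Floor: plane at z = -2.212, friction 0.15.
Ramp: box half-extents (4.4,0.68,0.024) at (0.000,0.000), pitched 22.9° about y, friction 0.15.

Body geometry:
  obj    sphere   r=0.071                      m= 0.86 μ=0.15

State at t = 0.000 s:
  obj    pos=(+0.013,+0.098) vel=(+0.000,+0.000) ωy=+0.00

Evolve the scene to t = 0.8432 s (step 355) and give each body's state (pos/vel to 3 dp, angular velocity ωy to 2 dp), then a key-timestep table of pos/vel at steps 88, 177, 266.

State at t = 0.8432 s:
  obj    pos=(+0.464,-0.093) vel=(+1.069,-0.451) ωy=+16.34

Key-timestep trajectory:
   step    t(s)  obj.x    obj.z    obj.vx   obj.vz 
     88  0.2090   +0.041  +0.086  +0.265  -0.112
    177  0.4204   +0.125  +0.050  +0.533  -0.225
    266  0.6318   +0.266  -0.009  +0.801  -0.338


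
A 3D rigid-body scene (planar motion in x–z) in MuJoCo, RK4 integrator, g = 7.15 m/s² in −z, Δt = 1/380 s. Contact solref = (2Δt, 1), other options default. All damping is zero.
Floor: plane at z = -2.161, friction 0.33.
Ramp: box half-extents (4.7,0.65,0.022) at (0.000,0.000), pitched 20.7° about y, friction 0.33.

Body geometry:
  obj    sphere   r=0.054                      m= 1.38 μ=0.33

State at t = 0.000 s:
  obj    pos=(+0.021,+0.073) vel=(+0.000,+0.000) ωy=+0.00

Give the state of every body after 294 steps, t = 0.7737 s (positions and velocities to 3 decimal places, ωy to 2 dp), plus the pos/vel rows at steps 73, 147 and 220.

State at t = 0.7737 s:
  obj    pos=(+0.527,-0.118) vel=(+1.307,-0.494) ωy=+25.86

Key-timestep trajectory:
   step    t(s)  obj.x    obj.z    obj.vx   obj.vz 
     73  0.1921   +0.052  +0.061  +0.324  -0.123
    147  0.3868   +0.147  +0.026  +0.653  -0.247
    220  0.5789   +0.304  -0.034  +0.978  -0.369


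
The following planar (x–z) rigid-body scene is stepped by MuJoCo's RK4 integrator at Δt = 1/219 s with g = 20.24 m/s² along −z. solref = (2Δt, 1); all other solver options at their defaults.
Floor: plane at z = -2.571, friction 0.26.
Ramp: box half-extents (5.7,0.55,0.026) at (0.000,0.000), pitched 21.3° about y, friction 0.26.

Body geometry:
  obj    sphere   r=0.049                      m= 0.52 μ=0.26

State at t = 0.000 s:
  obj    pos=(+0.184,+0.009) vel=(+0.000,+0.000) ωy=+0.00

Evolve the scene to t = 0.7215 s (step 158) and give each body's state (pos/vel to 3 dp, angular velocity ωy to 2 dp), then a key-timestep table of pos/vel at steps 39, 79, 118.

State at t = 0.7215 s:
  obj    pos=(+1.457,-0.488) vel=(+3.530,-1.376) ωy=+77.31

Key-timestep trajectory:
   step    t(s)  obj.x    obj.z    obj.vx   obj.vz 
     39  0.1781   +0.262  -0.021  +0.871  -0.340
     79  0.3607   +0.502  -0.115  +1.765  -0.688
    118  0.5388   +0.894  -0.268  +2.636  -1.028


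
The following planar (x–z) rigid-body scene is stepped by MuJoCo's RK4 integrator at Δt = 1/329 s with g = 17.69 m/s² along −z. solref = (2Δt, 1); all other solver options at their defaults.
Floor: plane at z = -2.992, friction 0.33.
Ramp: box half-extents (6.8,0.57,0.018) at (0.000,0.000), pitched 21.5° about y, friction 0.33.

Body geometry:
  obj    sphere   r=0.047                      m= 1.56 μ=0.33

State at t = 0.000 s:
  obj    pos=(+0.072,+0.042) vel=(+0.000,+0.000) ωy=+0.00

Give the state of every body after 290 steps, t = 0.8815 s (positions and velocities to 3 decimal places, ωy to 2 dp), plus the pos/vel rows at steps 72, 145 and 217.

State at t = 0.8815 s:
  obj    pos=(+1.746,-0.618) vel=(+3.798,-1.496) ωy=+86.84

Key-timestep trajectory:
   step    t(s)  obj.x    obj.z    obj.vx   obj.vz 
     72  0.2188   +0.175  +0.001  +0.943  -0.371
    145  0.4407   +0.490  -0.123  +1.899  -0.748
    217  0.6596   +1.009  -0.328  +2.842  -1.119


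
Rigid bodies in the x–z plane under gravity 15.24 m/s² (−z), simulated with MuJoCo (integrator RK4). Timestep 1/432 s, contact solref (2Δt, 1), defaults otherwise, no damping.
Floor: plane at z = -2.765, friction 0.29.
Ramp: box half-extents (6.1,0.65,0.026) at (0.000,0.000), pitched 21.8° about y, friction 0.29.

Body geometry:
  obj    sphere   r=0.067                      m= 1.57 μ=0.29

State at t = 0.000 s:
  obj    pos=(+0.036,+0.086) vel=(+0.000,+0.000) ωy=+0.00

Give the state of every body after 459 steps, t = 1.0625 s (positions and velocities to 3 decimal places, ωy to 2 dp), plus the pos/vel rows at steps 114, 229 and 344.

State at t = 1.0625 s:
  obj    pos=(+2.155,-0.762) vel=(+3.988,-1.595) ωy=+64.10

Key-timestep trajectory:
   step    t(s)  obj.x    obj.z    obj.vx   obj.vz 
    114  0.2639   +0.167  +0.033  +0.991  -0.396
    229  0.5301   +0.563  -0.125  +1.990  -0.796
    344  0.7963   +1.226  -0.390  +2.989  -1.196


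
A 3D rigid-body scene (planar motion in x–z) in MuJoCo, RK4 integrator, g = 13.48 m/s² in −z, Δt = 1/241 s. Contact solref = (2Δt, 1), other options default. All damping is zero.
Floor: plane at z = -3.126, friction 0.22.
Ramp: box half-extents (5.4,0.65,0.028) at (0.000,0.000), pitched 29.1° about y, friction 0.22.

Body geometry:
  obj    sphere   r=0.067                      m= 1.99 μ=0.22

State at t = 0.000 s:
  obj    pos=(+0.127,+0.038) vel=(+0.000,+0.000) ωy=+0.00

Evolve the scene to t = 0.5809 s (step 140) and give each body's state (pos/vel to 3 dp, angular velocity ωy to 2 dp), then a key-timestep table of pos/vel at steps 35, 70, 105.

State at t = 0.5809 s:
  obj    pos=(+0.818,-0.346) vel=(+2.377,-1.323) ωy=+40.59

Key-timestep trajectory:
   step    t(s)  obj.x    obj.z    obj.vx   obj.vz 
     35  0.1452   +0.170  +0.014  +0.595  -0.331
     70  0.2905   +0.300  -0.058  +1.189  -0.662
    105  0.4357   +0.515  -0.178  +1.783  -0.992


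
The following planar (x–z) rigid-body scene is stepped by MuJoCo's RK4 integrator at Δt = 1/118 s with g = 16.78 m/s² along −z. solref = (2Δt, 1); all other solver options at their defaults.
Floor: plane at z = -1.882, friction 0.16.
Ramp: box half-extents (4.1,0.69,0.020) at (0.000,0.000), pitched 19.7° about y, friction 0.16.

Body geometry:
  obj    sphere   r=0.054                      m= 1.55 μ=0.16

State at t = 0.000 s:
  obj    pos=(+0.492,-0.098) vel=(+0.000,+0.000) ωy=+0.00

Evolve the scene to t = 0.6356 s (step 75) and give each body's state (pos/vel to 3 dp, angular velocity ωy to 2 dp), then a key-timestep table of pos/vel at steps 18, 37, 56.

State at t = 0.6356 s:
  obj    pos=(+1.261,-0.373) vel=(+2.418,-0.866) ωy=+47.53

Key-timestep trajectory:
   step    t(s)  obj.x    obj.z    obj.vx   obj.vz 
     18  0.1525   +0.536  -0.113  +0.581  -0.208
     37  0.3136   +0.679  -0.165  +1.193  -0.427
     56  0.4746   +0.921  -0.251  +1.806  -0.646


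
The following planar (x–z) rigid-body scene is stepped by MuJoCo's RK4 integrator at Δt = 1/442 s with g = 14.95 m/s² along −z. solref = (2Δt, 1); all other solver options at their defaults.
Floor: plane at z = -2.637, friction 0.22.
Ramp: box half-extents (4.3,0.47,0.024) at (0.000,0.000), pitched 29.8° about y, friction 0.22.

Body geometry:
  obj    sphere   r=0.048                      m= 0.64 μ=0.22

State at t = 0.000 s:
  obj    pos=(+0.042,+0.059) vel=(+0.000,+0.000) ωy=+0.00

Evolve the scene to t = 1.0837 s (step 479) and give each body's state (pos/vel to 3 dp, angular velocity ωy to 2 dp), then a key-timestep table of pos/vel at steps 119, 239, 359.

State at t = 1.0837 s:
  obj    pos=(+2.746,-1.490) vel=(+4.991,-2.858) ωy=+119.80

Key-timestep trajectory:
   step    t(s)  obj.x    obj.z    obj.vx   obj.vz 
    119  0.2692   +0.209  -0.037  +1.240  -0.710
    239  0.5407   +0.715  -0.327  +2.490  -1.426
    359  0.8122   +1.561  -0.811  +3.741  -2.142


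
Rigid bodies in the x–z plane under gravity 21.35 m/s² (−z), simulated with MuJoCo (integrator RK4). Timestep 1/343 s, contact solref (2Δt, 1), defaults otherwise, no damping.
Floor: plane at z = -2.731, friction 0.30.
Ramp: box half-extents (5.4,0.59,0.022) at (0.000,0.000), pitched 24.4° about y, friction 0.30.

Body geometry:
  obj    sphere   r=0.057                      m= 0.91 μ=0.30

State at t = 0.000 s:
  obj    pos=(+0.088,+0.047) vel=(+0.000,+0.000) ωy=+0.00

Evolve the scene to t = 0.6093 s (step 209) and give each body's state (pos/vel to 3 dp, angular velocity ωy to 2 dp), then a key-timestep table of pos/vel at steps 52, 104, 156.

State at t = 0.6093 s:
  obj    pos=(+1.153,-0.436) vel=(+3.496,-1.586) ωy=+67.33

Key-timestep trajectory:
   step    t(s)  obj.x    obj.z    obj.vx   obj.vz 
     52  0.1516   +0.154  +0.017  +0.870  -0.395
    104  0.3032   +0.352  -0.073  +1.740  -0.789
    156  0.4548   +0.681  -0.222  +2.609  -1.184


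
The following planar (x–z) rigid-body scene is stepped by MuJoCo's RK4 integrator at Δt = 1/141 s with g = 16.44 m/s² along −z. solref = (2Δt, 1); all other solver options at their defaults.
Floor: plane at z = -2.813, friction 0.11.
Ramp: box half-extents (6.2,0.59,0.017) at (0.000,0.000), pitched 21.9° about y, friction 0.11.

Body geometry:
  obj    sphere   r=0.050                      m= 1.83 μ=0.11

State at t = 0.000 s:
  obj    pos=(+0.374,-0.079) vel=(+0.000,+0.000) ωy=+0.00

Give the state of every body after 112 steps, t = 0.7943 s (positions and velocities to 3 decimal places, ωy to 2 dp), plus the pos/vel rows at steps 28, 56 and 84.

State at t = 0.7943 s:
  obj    pos=(+1.679,-0.603) vel=(+3.285,-1.315) ωy=+66.48

Key-timestep trajectory:
   step    t(s)  obj.x    obj.z    obj.vx   obj.vz 
     28  0.1986   +0.456  -0.111  +0.824  -0.324
     56  0.3972   +0.701  -0.209  +1.640  -0.669
     84  0.5957   +1.108  -0.374  +2.465  -0.986


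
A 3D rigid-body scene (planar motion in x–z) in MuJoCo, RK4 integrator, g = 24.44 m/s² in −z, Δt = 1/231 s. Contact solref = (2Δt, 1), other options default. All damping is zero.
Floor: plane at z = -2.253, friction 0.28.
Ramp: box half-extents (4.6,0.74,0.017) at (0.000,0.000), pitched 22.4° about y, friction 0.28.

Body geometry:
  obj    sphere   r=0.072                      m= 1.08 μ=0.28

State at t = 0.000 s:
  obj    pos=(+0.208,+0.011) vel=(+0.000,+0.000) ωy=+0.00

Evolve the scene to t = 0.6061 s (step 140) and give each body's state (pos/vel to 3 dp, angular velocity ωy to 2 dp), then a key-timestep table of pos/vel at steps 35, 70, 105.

State at t = 0.6061 s:
  obj    pos=(+1.338,-0.455) vel=(+3.728,-1.536) ωy=+55.98

Key-timestep trajectory:
   step    t(s)  obj.x    obj.z    obj.vx   obj.vz 
     35  0.1515   +0.279  -0.019  +0.932  -0.384
     70  0.3030   +0.490  -0.106  +1.864  -0.768
    105  0.4545   +0.843  -0.251  +2.796  -1.152


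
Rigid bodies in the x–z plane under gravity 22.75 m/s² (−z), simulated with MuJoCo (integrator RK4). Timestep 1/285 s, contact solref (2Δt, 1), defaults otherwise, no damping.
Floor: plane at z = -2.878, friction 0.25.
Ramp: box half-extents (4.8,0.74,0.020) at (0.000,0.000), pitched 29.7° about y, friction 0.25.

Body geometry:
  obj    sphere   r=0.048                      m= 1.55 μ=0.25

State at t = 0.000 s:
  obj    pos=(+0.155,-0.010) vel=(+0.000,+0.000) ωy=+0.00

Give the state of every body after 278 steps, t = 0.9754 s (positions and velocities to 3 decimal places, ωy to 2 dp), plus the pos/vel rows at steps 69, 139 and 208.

State at t = 0.9754 s:
  obj    pos=(+3.482,-1.908) vel=(+6.822,-3.891) ωy=+163.59

Key-timestep trajectory:
   step    t(s)  obj.x    obj.z    obj.vx   obj.vz 
     69  0.2421   +0.360  -0.127  +1.694  -0.966
    139  0.4877   +0.987  -0.485  +3.411  -1.946
    208  0.7298   +2.018  -1.073  +5.104  -2.911


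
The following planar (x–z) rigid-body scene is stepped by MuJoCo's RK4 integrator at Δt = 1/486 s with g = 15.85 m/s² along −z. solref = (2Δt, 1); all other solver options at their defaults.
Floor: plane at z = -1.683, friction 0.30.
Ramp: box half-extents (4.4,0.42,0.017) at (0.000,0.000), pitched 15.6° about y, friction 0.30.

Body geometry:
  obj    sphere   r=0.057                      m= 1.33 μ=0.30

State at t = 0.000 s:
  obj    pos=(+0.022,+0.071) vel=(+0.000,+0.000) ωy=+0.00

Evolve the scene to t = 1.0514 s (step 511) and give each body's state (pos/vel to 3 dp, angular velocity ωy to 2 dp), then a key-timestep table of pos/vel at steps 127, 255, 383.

State at t = 1.0514 s:
  obj    pos=(+1.643,-0.382) vel=(+3.083,-0.861) ωy=+56.16

Key-timestep trajectory:
   step    t(s)  obj.x    obj.z    obj.vx   obj.vz 
    127  0.2613   +0.122  +0.043  +0.766  -0.214
    255  0.5247   +0.426  -0.042  +1.539  -0.430
    383  0.7881   +0.933  -0.184  +2.311  -0.645


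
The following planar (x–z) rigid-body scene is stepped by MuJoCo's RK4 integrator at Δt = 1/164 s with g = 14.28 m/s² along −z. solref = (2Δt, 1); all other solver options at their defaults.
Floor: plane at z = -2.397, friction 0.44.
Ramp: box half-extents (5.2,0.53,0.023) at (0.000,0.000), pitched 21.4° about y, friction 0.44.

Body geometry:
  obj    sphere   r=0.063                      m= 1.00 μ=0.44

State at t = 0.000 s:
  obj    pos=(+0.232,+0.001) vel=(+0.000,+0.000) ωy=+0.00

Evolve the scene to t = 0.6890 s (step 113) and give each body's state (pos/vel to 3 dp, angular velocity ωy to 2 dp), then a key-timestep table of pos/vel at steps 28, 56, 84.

State at t = 0.6890 s:
  obj    pos=(+1.055,-0.321) vel=(+2.388,-0.936) ωy=+40.69

Key-timestep trajectory:
   step    t(s)  obj.x    obj.z    obj.vx   obj.vz 
     28  0.1707   +0.283  -0.018  +0.592  -0.232
     56  0.3415   +0.434  -0.078  +1.183  -0.464
     84  0.5122   +0.687  -0.177  +1.775  -0.696


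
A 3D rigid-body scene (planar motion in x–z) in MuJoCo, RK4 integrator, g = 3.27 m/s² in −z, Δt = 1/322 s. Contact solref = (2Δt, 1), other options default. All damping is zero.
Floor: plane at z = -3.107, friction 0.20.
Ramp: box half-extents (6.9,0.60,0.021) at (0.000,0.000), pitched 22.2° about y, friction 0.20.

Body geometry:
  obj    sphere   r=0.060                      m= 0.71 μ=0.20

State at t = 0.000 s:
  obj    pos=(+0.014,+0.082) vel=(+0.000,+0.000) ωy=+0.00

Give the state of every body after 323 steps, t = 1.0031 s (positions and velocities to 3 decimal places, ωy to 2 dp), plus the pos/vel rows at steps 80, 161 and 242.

State at t = 1.0031 s:
  obj    pos=(+0.425,-0.086) vel=(+0.820,-0.335) ωy=+14.75

Key-timestep trajectory:
   step    t(s)  obj.x    obj.z    obj.vx   obj.vz 
     80  0.2484   +0.039  +0.071  +0.203  -0.083
    161  0.5000   +0.116  +0.040  +0.409  -0.167
    242  0.7516   +0.245  -0.012  +0.614  -0.251


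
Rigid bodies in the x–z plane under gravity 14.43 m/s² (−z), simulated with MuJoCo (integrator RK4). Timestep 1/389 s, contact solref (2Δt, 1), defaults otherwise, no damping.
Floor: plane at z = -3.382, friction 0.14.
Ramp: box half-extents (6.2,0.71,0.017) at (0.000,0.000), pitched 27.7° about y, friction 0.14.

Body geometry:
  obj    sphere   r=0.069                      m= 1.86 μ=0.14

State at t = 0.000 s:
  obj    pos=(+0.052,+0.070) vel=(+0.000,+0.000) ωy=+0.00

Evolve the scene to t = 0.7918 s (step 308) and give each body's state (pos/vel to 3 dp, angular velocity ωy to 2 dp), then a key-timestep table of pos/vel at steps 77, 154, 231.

State at t = 0.7918 s:
  obj    pos=(+1.417,-0.647) vel=(+3.449,-1.810) ωy=+51.30

Key-timestep trajectory:
   step    t(s)  obj.x    obj.z    obj.vx   obj.vz 
     77  0.1979   +0.137  +0.025  +0.865  -0.445
    154  0.3959   +0.393  -0.109  +1.720  -0.916
    231  0.5938   +0.820  -0.333  +2.590  -1.349
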